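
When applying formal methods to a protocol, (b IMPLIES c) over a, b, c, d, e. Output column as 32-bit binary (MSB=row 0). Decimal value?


Formula: (b IMPLIES c) over a, b, c, d, e (32 rows)
Evaluate each row (bits = a,b,c,d,e, MSB first):
  row 0 [00000]: (0 IMPLIES 0) -> 1
  row 1 [00001]: (0 IMPLIES 0) -> 1
  row 2 [00010]: (0 IMPLIES 0) -> 1
  row 3 [00011]: (0 IMPLIES 0) -> 1
  row 4 [00100]: (0 IMPLIES 1) -> 1
  row 5 [00101]: (0 IMPLIES 1) -> 1
  row 6 [00110]: (0 IMPLIES 1) -> 1
  row 7 [00111]: (0 IMPLIES 1) -> 1
  row 8 [01000]: (1 IMPLIES 0) -> 0
  row 9 [01001]: (1 IMPLIES 0) -> 0
  row 10 [01010]: (1 IMPLIES 0) -> 0
  row 11 [01011]: (1 IMPLIES 0) -> 0
  row 12 [01100]: (1 IMPLIES 1) -> 1
  row 13 [01101]: (1 IMPLIES 1) -> 1
  row 14 [01110]: (1 IMPLIES 1) -> 1
  row 15 [01111]: (1 IMPLIES 1) -> 1
  row 16 [10000]: (0 IMPLIES 0) -> 1
  row 17 [10001]: (0 IMPLIES 0) -> 1
  row 18 [10010]: (0 IMPLIES 0) -> 1
  row 19 [10011]: (0 IMPLIES 0) -> 1
  row 20 [10100]: (0 IMPLIES 1) -> 1
  row 21 [10101]: (0 IMPLIES 1) -> 1
  row 22 [10110]: (0 IMPLIES 1) -> 1
  row 23 [10111]: (0 IMPLIES 1) -> 1
  row 24 [11000]: (1 IMPLIES 0) -> 0
  row 25 [11001]: (1 IMPLIES 0) -> 0
  row 26 [11010]: (1 IMPLIES 0) -> 0
  row 27 [11011]: (1 IMPLIES 0) -> 0
  row 28 [11100]: (1 IMPLIES 1) -> 1
  row 29 [11101]: (1 IMPLIES 1) -> 1
  row 30 [11110]: (1 IMPLIES 1) -> 1
  row 31 [11111]: (1 IMPLIES 1) -> 1
Full result column, 4 rows per line (a,b,c fixed per line; d,e runs 00..11 left to right):
  rows 0-3 [a,b,c=000]: 1111  = hex F
  rows 4-7 [a,b,c=001]: 1111  = hex F
  rows 8-11 [a,b,c=010]: 0000  = hex 0
  rows 12-15 [a,b,c=011]: 1111  = hex F
  rows 16-19 [a,b,c=100]: 1111  = hex F
  rows 20-23 [a,b,c=101]: 1111  = hex F
  rows 24-27 [a,b,c=110]: 0000  = hex 0
  rows 28-31 [a,b,c=111]: 1111  = hex F
Output column (row 0 .. row 31) = 11111111000011111111111100001111
Output column grouped in 4s = 1111 1111 0000 1111 1111 1111 0000 1111 = 0xFF0FFF0F
Convert to decimal digit by digit (value = value*16 + digit):
  F -> 15
  15*16 + 15 (F) = 255
  255*16 + 0 = 4080
  4080*16 + 15 (F) = 65295
  65295*16 + 15 (F) = 1044735
  1044735*16 + 15 (F) = 16715775
  16715775*16 + 0 = 267452400
  267452400*16 + 15 (F) = 4279238415
Decimal = 4279238415

4279238415


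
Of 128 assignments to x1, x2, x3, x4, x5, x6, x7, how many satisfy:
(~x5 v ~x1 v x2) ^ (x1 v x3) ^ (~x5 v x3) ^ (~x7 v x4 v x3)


CNF with 4 clauses over 7 vars (128 assignments).
An assignment satisfies CNF iff every clause has >=1 true literal.
Check each row (bits = x1,x2,x3,x4,x5,x6,x7; clause T/F shown):
  row 0 [0000000]: clauses=TFTT -> 0
  row 1 [0000001]: clauses=TFTF -> 0
  row 2 [0000010]: clauses=TFTT -> 0
  row 3 [0000011]: clauses=TFTF -> 0
  row 4 [0000100]: clauses=TFFT -> 0
  (every remaining row is evaluated the same way; all 128 results are listed next)
Full result column, 8 rows per line (x1,x2,x3,x4 fixed per line; x5,x6,x7 runs 000..111 left to right):
  rows 0-7 [x1,x2,x3,x4=0000]: 00000000  (ones: 0)
  rows 8-15 [x1,x2,x3,x4=0001]: 00000000  (ones: 0)
  rows 16-23 [x1,x2,x3,x4=0010]: 11111111  (ones: 8)
  rows 24-31 [x1,x2,x3,x4=0011]: 11111111  (ones: 8)
  rows 32-39 [x1,x2,x3,x4=0100]: 00000000  (ones: 0)
  rows 40-47 [x1,x2,x3,x4=0101]: 00000000  (ones: 0)
  rows 48-55 [x1,x2,x3,x4=0110]: 11111111  (ones: 8)
  rows 56-63 [x1,x2,x3,x4=0111]: 11111111  (ones: 8)
  rows 64-71 [x1,x2,x3,x4=1000]: 10100000  (ones: 2)
  rows 72-79 [x1,x2,x3,x4=1001]: 11110000  (ones: 4)
  rows 80-87 [x1,x2,x3,x4=1010]: 11110000  (ones: 4)
  rows 88-95 [x1,x2,x3,x4=1011]: 11110000  (ones: 4)
  rows 96-103 [x1,x2,x3,x4=1100]: 10100000  (ones: 2)
  rows 104-111 [x1,x2,x3,x4=1101]: 11110000  (ones: 4)
  rows 112-119 [x1,x2,x3,x4=1110]: 11111111  (ones: 8)
  rows 120-127 [x1,x2,x3,x4=1111]: 11111111  (ones: 8)
Satisfying assignments = 0+0+8+8+0+0+8+8+2+4+4+4+2+4+8+8 = 68

68


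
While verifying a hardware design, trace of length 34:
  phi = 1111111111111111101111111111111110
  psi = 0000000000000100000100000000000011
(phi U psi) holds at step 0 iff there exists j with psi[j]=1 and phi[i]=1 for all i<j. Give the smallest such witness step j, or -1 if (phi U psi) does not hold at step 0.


(phi U psi) at 0: need smallest j with psi[j]=1 and phi[i]=1 for all i in [0,j).
Scan from step 0:
  step 0: phi=1, psi=0 -> continue
  step 1: phi=1, psi=0 -> continue
  step 2: phi=1, psi=0 -> continue
  step 3: phi=1, psi=0 -> continue
  step 13: psi=1 and phi held for [0,13) -> witness found
Witness step = 13

13


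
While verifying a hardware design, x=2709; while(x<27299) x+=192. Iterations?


Step 1: x goes from 2709 toward 27299 by 192; the body runs while x<27299, so iterations = ceil((bound-start)/step)
Step 2: Distance=24590
Step 3: ceil(24590/192)=129

129


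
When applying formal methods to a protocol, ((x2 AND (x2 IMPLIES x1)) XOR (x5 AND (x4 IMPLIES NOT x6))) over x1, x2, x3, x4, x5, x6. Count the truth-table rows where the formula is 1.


Formula: ((x2 AND (x2 IMPLIES x1)) XOR (x5 AND (x4 IMPLIES NOT x6))) over 6 vars (64 rows)
Evaluate each row (x1, x2, x3, x4, x5, x6 as bits, MSB first):
  row 0 [000000]: ((0 AND (0 IMPLIES 0)) XOR (0 AND (0 IMPLIES NOT 0))) -> 0
  row 1 [000001]: ((0 AND (0 IMPLIES 0)) XOR (0 AND (0 IMPLIES NOT 1))) -> 0
  row 2 [000010]: ((0 AND (0 IMPLIES 0)) XOR (1 AND (0 IMPLIES NOT 0))) -> 1
  row 3 [000011]: ((0 AND (0 IMPLIES 0)) XOR (1 AND (0 IMPLIES NOT 1))) -> 1
  row 4 [000100]: ((0 AND (0 IMPLIES 0)) XOR (0 AND (1 IMPLIES NOT 0))) -> 0
  (every remaining row is evaluated the same way; all 64 results are listed next)
Full result column, 8 rows per line (x1,x2,x3 fixed per line; x4,x5,x6 runs 000..111 left to right):
  rows 0-7 [x1,x2,x3=000]: 00110010  (ones: 3)
  rows 8-15 [x1,x2,x3=001]: 00110010  (ones: 3)
  rows 16-23 [x1,x2,x3=010]: 00110010  (ones: 3)
  rows 24-31 [x1,x2,x3=011]: 00110010  (ones: 3)
  rows 32-39 [x1,x2,x3=100]: 00110010  (ones: 3)
  rows 40-47 [x1,x2,x3=101]: 00110010  (ones: 3)
  rows 48-55 [x1,x2,x3=110]: 11001101  (ones: 5)
  rows 56-63 [x1,x2,x3=111]: 11001101  (ones: 5)
Count of 1-rows = 3+3+3+3+3+3+5+5 = 28

28


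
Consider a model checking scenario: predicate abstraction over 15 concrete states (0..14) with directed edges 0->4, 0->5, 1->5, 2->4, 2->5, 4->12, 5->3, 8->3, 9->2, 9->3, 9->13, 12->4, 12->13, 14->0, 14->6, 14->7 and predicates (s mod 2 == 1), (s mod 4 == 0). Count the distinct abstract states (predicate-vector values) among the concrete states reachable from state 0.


BFS from 0:
Concrete reachable: {0, 3, 4, 5, 12, 13}
Abstract via predicates (s mod 2 == 1), (s mod 4 == 0):
  (0,1) <- {0, 4, 12}
  (1,0) <- {3, 5, 13}
Distinct abstract states = 2

2


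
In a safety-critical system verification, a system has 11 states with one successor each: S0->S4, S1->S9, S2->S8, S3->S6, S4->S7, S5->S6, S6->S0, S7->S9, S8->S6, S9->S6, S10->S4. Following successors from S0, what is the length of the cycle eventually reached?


Trace from S0 until a state repeats:
  S0 -> S4 -> S7 -> S9 -> S6 -> S0
S0 first seen at step 0, revisited at step 5.
Cycle length = 5 - 0 = 5

5


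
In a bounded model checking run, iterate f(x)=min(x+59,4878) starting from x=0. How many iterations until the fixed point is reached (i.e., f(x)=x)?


Step 1: x=0, cap=4878, increment=59
Step 2: x grows by 59 each step until capped at 4878; fixed point is x=4878
Step 3: iterations = ceil(4878/59) = 83

83


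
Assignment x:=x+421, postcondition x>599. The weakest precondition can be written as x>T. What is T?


Formula: wp(x:=E, P) = P[E/x] (substitute E for x in postcondition)
Step 1: Postcondition: x>599
Step 2: Substitute x+421 for x: x+421>599
Step 3: Solve for x: x > 599-421 = 178

178


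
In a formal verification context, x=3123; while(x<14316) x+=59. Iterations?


Step 1: x goes from 3123 toward 14316 by 59; the body runs while x<14316, so iterations = ceil((bound-start)/step)
Step 2: Distance=11193
Step 3: ceil(11193/59)=190

190


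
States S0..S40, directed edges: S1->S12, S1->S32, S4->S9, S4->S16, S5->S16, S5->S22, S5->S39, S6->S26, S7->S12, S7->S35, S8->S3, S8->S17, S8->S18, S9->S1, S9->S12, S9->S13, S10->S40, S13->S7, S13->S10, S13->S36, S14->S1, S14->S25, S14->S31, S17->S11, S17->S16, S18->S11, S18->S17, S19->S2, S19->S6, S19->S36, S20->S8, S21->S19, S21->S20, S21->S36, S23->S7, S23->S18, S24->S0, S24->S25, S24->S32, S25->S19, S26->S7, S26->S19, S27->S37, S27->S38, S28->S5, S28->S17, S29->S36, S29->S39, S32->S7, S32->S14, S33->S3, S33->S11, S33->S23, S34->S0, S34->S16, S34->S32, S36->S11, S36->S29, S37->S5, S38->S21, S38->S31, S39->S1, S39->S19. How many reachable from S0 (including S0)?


BFS from S0:
  layer 0: {S0}
Reachable set: {S0}
Count = 1

1


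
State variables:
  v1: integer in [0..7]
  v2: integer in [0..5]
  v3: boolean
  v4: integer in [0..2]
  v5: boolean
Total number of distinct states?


State space = product of domain sizes of all variables.
Domain sizes:
  v1 (integer in [0..7]): 8
  v2 (integer in [0..5]): 6
  v3 (boolean): 2
  v4 (integer in [0..2]): 3
  v5 (boolean): 2
Product = 8 * 6 * 2 * 3 * 2 = 576

576


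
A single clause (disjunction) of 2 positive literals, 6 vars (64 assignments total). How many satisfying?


Step 1: Total=2^6=64
Step 2: Unsat when all 2 false: 2^4=16
Step 3: Sat=64-16=48

48


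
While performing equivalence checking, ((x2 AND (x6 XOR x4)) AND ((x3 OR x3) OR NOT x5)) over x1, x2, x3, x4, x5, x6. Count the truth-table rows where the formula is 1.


Formula: ((x2 AND (x6 XOR x4)) AND ((x3 OR x3) OR NOT x5)) over 6 vars (64 rows)
Evaluate each row (x1, x2, x3, x4, x5, x6 as bits, MSB first):
  row 0 [000000]: ((0 AND (0 XOR 0)) AND ((0 OR 0) OR NOT 0)) -> 0
  row 1 [000001]: ((0 AND (1 XOR 0)) AND ((0 OR 0) OR NOT 0)) -> 0
  row 2 [000010]: ((0 AND (0 XOR 0)) AND ((0 OR 0) OR NOT 1)) -> 0
  row 3 [000011]: ((0 AND (1 XOR 0)) AND ((0 OR 0) OR NOT 1)) -> 0
  row 4 [000100]: ((0 AND (0 XOR 1)) AND ((0 OR 0) OR NOT 0)) -> 0
  (every remaining row is evaluated the same way; all 64 results are listed next)
Full result column, 8 rows per line (x1,x2,x3 fixed per line; x4,x5,x6 runs 000..111 left to right):
  rows 0-7 [x1,x2,x3=000]: 00000000  (ones: 0)
  rows 8-15 [x1,x2,x3=001]: 00000000  (ones: 0)
  rows 16-23 [x1,x2,x3=010]: 01001000  (ones: 2)
  rows 24-31 [x1,x2,x3=011]: 01011010  (ones: 4)
  rows 32-39 [x1,x2,x3=100]: 00000000  (ones: 0)
  rows 40-47 [x1,x2,x3=101]: 00000000  (ones: 0)
  rows 48-55 [x1,x2,x3=110]: 01001000  (ones: 2)
  rows 56-63 [x1,x2,x3=111]: 01011010  (ones: 4)
Count of 1-rows = 0+0+2+4+0+0+2+4 = 12

12


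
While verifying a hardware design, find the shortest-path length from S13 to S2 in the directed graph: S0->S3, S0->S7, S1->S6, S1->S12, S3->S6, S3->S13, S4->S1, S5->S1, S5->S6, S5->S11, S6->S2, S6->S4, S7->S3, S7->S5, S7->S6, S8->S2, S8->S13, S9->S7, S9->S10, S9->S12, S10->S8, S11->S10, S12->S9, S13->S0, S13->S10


BFS layer-by-layer from S13:
  dist 0: {S13}
  dist 1: {S0, S10}
  dist 2: {S3, S7, S8}
  dist 3: {S2, S5, S6}
  -> S2 reached at distance 3
Shortest path length = 3

3


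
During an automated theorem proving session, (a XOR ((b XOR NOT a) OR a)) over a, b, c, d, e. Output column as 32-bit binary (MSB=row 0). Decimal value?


Formula: (a XOR ((b XOR NOT a) OR a)) over a, b, c, d, e (32 rows)
Evaluate each row (bits = a,b,c,d,e, MSB first):
  row 0 [00000]: (0 XOR ((0 XOR NOT 0) OR 0)) -> 1
  row 1 [00001]: (0 XOR ((0 XOR NOT 0) OR 0)) -> 1
  row 2 [00010]: (0 XOR ((0 XOR NOT 0) OR 0)) -> 1
  row 3 [00011]: (0 XOR ((0 XOR NOT 0) OR 0)) -> 1
  row 4 [00100]: (0 XOR ((0 XOR NOT 0) OR 0)) -> 1
  row 5 [00101]: (0 XOR ((0 XOR NOT 0) OR 0)) -> 1
  row 6 [00110]: (0 XOR ((0 XOR NOT 0) OR 0)) -> 1
  row 7 [00111]: (0 XOR ((0 XOR NOT 0) OR 0)) -> 1
  row 8 [01000]: (0 XOR ((1 XOR NOT 0) OR 0)) -> 0
  row 9 [01001]: (0 XOR ((1 XOR NOT 0) OR 0)) -> 0
  row 10 [01010]: (0 XOR ((1 XOR NOT 0) OR 0)) -> 0
  row 11 [01011]: (0 XOR ((1 XOR NOT 0) OR 0)) -> 0
  row 12 [01100]: (0 XOR ((1 XOR NOT 0) OR 0)) -> 0
  row 13 [01101]: (0 XOR ((1 XOR NOT 0) OR 0)) -> 0
  row 14 [01110]: (0 XOR ((1 XOR NOT 0) OR 0)) -> 0
  row 15 [01111]: (0 XOR ((1 XOR NOT 0) OR 0)) -> 0
  row 16 [10000]: (1 XOR ((0 XOR NOT 1) OR 1)) -> 0
  row 17 [10001]: (1 XOR ((0 XOR NOT 1) OR 1)) -> 0
  row 18 [10010]: (1 XOR ((0 XOR NOT 1) OR 1)) -> 0
  row 19 [10011]: (1 XOR ((0 XOR NOT 1) OR 1)) -> 0
  row 20 [10100]: (1 XOR ((0 XOR NOT 1) OR 1)) -> 0
  row 21 [10101]: (1 XOR ((0 XOR NOT 1) OR 1)) -> 0
  row 22 [10110]: (1 XOR ((0 XOR NOT 1) OR 1)) -> 0
  row 23 [10111]: (1 XOR ((0 XOR NOT 1) OR 1)) -> 0
  row 24 [11000]: (1 XOR ((1 XOR NOT 1) OR 1)) -> 0
  row 25 [11001]: (1 XOR ((1 XOR NOT 1) OR 1)) -> 0
  row 26 [11010]: (1 XOR ((1 XOR NOT 1) OR 1)) -> 0
  row 27 [11011]: (1 XOR ((1 XOR NOT 1) OR 1)) -> 0
  row 28 [11100]: (1 XOR ((1 XOR NOT 1) OR 1)) -> 0
  row 29 [11101]: (1 XOR ((1 XOR NOT 1) OR 1)) -> 0
  row 30 [11110]: (1 XOR ((1 XOR NOT 1) OR 1)) -> 0
  row 31 [11111]: (1 XOR ((1 XOR NOT 1) OR 1)) -> 0
Full result column, 4 rows per line (a,b,c fixed per line; d,e runs 00..11 left to right):
  rows 0-3 [a,b,c=000]: 1111  = hex F
  rows 4-7 [a,b,c=001]: 1111  = hex F
  rows 8-11 [a,b,c=010]: 0000  = hex 0
  rows 12-15 [a,b,c=011]: 0000  = hex 0
  rows 16-19 [a,b,c=100]: 0000  = hex 0
  rows 20-23 [a,b,c=101]: 0000  = hex 0
  rows 24-27 [a,b,c=110]: 0000  = hex 0
  rows 28-31 [a,b,c=111]: 0000  = hex 0
Output column (row 0 .. row 31) = 11111111000000000000000000000000
Output column grouped in 4s = 1111 1111 0000 0000 0000 0000 0000 0000 = 0xFF000000
Convert to decimal digit by digit (value = value*16 + digit):
  F -> 15
  15*16 + 15 (F) = 255
  255*16 + 0 = 4080
  4080*16 + 0 = 65280
  65280*16 + 0 = 1044480
  1044480*16 + 0 = 16711680
  16711680*16 + 0 = 267386880
  267386880*16 + 0 = 4278190080
Decimal = 4278190080

4278190080


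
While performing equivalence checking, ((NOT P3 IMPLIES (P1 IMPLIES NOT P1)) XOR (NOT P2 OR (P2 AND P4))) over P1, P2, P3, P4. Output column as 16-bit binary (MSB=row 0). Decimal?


Formula: ((NOT P3 IMPLIES (P1 IMPLIES NOT P1)) XOR (NOT P2 OR (P2 AND P4))) over P1, P2, P3, P4 (16 rows)
Evaluate each row (bits = P1,P2,P3,P4, MSB first):
  row 0 [0000]: ((NOT 0 IMPLIES (0 IMPLIES NOT 0)) XOR (NOT 0 OR (0 AND 0))) -> 0
  row 1 [0001]: ((NOT 0 IMPLIES (0 IMPLIES NOT 0)) XOR (NOT 0 OR (0 AND 1))) -> 0
  row 2 [0010]: ((NOT 1 IMPLIES (0 IMPLIES NOT 0)) XOR (NOT 0 OR (0 AND 0))) -> 0
  row 3 [0011]: ((NOT 1 IMPLIES (0 IMPLIES NOT 0)) XOR (NOT 0 OR (0 AND 1))) -> 0
  row 4 [0100]: ((NOT 0 IMPLIES (0 IMPLIES NOT 0)) XOR (NOT 1 OR (1 AND 0))) -> 1
  row 5 [0101]: ((NOT 0 IMPLIES (0 IMPLIES NOT 0)) XOR (NOT 1 OR (1 AND 1))) -> 0
  row 6 [0110]: ((NOT 1 IMPLIES (0 IMPLIES NOT 0)) XOR (NOT 1 OR (1 AND 0))) -> 1
  row 7 [0111]: ((NOT 1 IMPLIES (0 IMPLIES NOT 0)) XOR (NOT 1 OR (1 AND 1))) -> 0
  row 8 [1000]: ((NOT 0 IMPLIES (1 IMPLIES NOT 1)) XOR (NOT 0 OR (0 AND 0))) -> 1
  row 9 [1001]: ((NOT 0 IMPLIES (1 IMPLIES NOT 1)) XOR (NOT 0 OR (0 AND 1))) -> 1
  row 10 [1010]: ((NOT 1 IMPLIES (1 IMPLIES NOT 1)) XOR (NOT 0 OR (0 AND 0))) -> 0
  row 11 [1011]: ((NOT 1 IMPLIES (1 IMPLIES NOT 1)) XOR (NOT 0 OR (0 AND 1))) -> 0
  row 12 [1100]: ((NOT 0 IMPLIES (1 IMPLIES NOT 1)) XOR (NOT 1 OR (1 AND 0))) -> 0
  row 13 [1101]: ((NOT 0 IMPLIES (1 IMPLIES NOT 1)) XOR (NOT 1 OR (1 AND 1))) -> 1
  row 14 [1110]: ((NOT 1 IMPLIES (1 IMPLIES NOT 1)) XOR (NOT 1 OR (1 AND 0))) -> 1
  row 15 [1111]: ((NOT 1 IMPLIES (1 IMPLIES NOT 1)) XOR (NOT 1 OR (1 AND 1))) -> 0
Full result column, 4 rows per line (P1,P2 fixed per line; P3,P4 runs 00..11 left to right):
  rows 0-3 [P1,P2=00]: 0000  = hex 0
  rows 4-7 [P1,P2=01]: 1010  = hex A
  rows 8-11 [P1,P2=10]: 1100  = hex C
  rows 12-15 [P1,P2=11]: 0110  = hex 6
Output column (row 0 .. row 15) = 0000101011000110
Output column grouped in 4s = 0000 1010 1100 0110 = 0x0AC6
Convert to decimal digit by digit (value = value*16 + digit):
  0 -> 0
  0*16 + 10 (A) = 10
  10*16 + 12 (C) = 172
  172*16 + 6 = 2758
Decimal = 2758

2758


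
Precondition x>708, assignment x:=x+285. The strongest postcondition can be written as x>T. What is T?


Formula: sp(P, x:=E) = exists old_x. (x = E[old_x/x]) AND P[old_x/x] (old_x is the value of x before the assignment; eliminate old_x by solving x = E[old_x/x] for old_x)
Step 1: Precondition P: x>708, i.e. old_x > 708
Step 2: Assignment gives x = old_x + 285, so old_x = x - 285
Step 3: Substitute into P: x - 285 > 708
Step 4: Simplify: x > 708+285 = 993

993


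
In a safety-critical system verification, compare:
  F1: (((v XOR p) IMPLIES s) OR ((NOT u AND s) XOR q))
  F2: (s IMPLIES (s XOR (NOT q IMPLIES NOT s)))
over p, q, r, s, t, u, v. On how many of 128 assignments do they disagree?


F1 = (((v XOR p) IMPLIES s) OR ((NOT u AND s) XOR q))
F2 = (s IMPLIES (s XOR (NOT q IMPLIES NOT s)))
Evaluate both on each of 128 rows (bits = p,q,r,s,t,u,v):
  row 0 [0000000]: F1=1 F2=1 -> 0
  row 1 [0000001]: F1=0 F2=1 (differ) -> 1
  row 2 [0000010]: F1=1 F2=1 -> 0
  row 3 [0000011]: F1=0 F2=1 (differ) -> 1
  row 4 [0000100]: F1=1 F2=1 -> 0
  (every remaining row is evaluated the same way; all 128 results are listed next)
Full result column, 8 rows per line (p,q,r,s fixed per line; t,u,v runs 000..111 left to right):
  rows 0-7 [p,q,r,s=0000]: 01010101  (ones: 4)
  rows 8-15 [p,q,r,s=0001]: 00000000  (ones: 0)
  rows 16-23 [p,q,r,s=0010]: 01010101  (ones: 4)
  rows 24-31 [p,q,r,s=0011]: 00000000  (ones: 0)
  rows 32-39 [p,q,r,s=0100]: 00000000  (ones: 0)
  rows 40-47 [p,q,r,s=0101]: 11111111  (ones: 8)
  rows 48-55 [p,q,r,s=0110]: 00000000  (ones: 0)
  rows 56-63 [p,q,r,s=0111]: 11111111  (ones: 8)
  rows 64-71 [p,q,r,s=1000]: 10101010  (ones: 4)
  rows 72-79 [p,q,r,s=1001]: 00000000  (ones: 0)
  rows 80-87 [p,q,r,s=1010]: 10101010  (ones: 4)
  rows 88-95 [p,q,r,s=1011]: 00000000  (ones: 0)
  rows 96-103 [p,q,r,s=1100]: 00000000  (ones: 0)
  rows 104-111 [p,q,r,s=1101]: 11111111  (ones: 8)
  rows 112-119 [p,q,r,s=1110]: 00000000  (ones: 0)
  rows 120-127 [p,q,r,s=1111]: 11111111  (ones: 8)
Disagreements = 4+0+4+0+0+8+0+8+4+0+4+0+0+8+0+8 = 48

48


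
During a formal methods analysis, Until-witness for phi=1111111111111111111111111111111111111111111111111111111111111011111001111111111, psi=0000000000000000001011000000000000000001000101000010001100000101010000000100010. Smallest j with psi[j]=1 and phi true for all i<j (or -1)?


(phi U psi) at 0: need smallest j with psi[j]=1 and phi[i]=1 for all i in [0,j).
Scan from step 0:
  step 0: phi=1, psi=0 -> continue
  step 1: phi=1, psi=0 -> continue
  step 2: phi=1, psi=0 -> continue
  step 3: phi=1, psi=0 -> continue
  step 18: psi=1 and phi held for [0,18) -> witness found
Witness step = 18

18


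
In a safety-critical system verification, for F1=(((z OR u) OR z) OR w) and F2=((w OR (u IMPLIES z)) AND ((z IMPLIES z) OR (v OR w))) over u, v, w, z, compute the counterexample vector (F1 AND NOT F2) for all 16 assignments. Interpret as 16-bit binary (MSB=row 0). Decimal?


F1 = (((z OR u) OR z) OR w)
F2 = ((w OR (u IMPLIES z)) AND ((z IMPLIES z) OR (v OR w)))
Counterexample to F1=>F2 is where F1=1 and F2=0.
Evaluate each row (bits = u,v,w,z, MSB first):
  row 0 [0000]: F1=0 F2=1 -> F1&~F2 -> 0
  row 1 [0001]: F1=1 F2=1 -> F1&~F2 -> 0
  row 2 [0010]: F1=1 F2=1 -> F1&~F2 -> 0
  row 3 [0011]: F1=1 F2=1 -> F1&~F2 -> 0
  row 4 [0100]: F1=0 F2=1 -> F1&~F2 -> 0
  row 5 [0101]: F1=1 F2=1 -> F1&~F2 -> 0
  row 6 [0110]: F1=1 F2=1 -> F1&~F2 -> 0
  row 7 [0111]: F1=1 F2=1 -> F1&~F2 -> 0
  row 8 [1000]: F1=1 F2=0 -> F1&~F2 -> 1
  row 9 [1001]: F1=1 F2=1 -> F1&~F2 -> 0
  row 10 [1010]: F1=1 F2=1 -> F1&~F2 -> 0
  row 11 [1011]: F1=1 F2=1 -> F1&~F2 -> 0
  row 12 [1100]: F1=1 F2=0 -> F1&~F2 -> 1
  row 13 [1101]: F1=1 F2=1 -> F1&~F2 -> 0
  row 14 [1110]: F1=1 F2=1 -> F1&~F2 -> 0
  row 15 [1111]: F1=1 F2=1 -> F1&~F2 -> 0
Full result column, 4 rows per line (u,v fixed per line; w,z runs 00..11 left to right):
  rows 0-3 [u,v=00]: 0000  = hex 0
  rows 4-7 [u,v=01]: 0000  = hex 0
  rows 8-11 [u,v=10]: 1000  = hex 8
  rows 12-15 [u,v=11]: 1000  = hex 8
Counterexample vector (row 0 .. row 15) = 0000000010001000
Output column grouped in 4s = 0000 0000 1000 1000 = 0x0088
Convert to decimal digit by digit (value = value*16 + digit):
  0 -> 0
  0*16 + 0 = 0
  0*16 + 8 = 8
  8*16 + 8 = 136
Decimal = 136

136


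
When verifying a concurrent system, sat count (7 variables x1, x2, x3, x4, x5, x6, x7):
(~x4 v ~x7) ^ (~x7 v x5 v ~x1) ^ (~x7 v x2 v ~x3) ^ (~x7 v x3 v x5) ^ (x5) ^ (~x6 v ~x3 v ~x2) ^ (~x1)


CNF with 7 clauses over 7 vars (128 assignments).
An assignment satisfies CNF iff every clause has >=1 true literal.
Check each row (bits = x1,x2,x3,x4,x5,x6,x7; clause T/F shown):
  row 0 [0000000]: clauses=TTTTFTT -> 0
  row 1 [0000001]: clauses=TTTFFTT -> 0
  row 2 [0000010]: clauses=TTTTFTT -> 0
  row 3 [0000011]: clauses=TTTFFTT -> 0
  row 4 [0000100]: clauses=TTTTTTT -> 1
  (every remaining row is evaluated the same way; all 128 results are listed next)
Full result column, 8 rows per line (x1,x2,x3,x4 fixed per line; x5,x6,x7 runs 000..111 left to right):
  rows 0-7 [x1,x2,x3,x4=0000]: 00001111  (ones: 4)
  rows 8-15 [x1,x2,x3,x4=0001]: 00001010  (ones: 2)
  rows 16-23 [x1,x2,x3,x4=0010]: 00001010  (ones: 2)
  rows 24-31 [x1,x2,x3,x4=0011]: 00001010  (ones: 2)
  rows 32-39 [x1,x2,x3,x4=0100]: 00001111  (ones: 4)
  rows 40-47 [x1,x2,x3,x4=0101]: 00001010  (ones: 2)
  rows 48-55 [x1,x2,x3,x4=0110]: 00001100  (ones: 2)
  rows 56-63 [x1,x2,x3,x4=0111]: 00001000  (ones: 1)
  rows 64-71 [x1,x2,x3,x4=1000]: 00000000  (ones: 0)
  rows 72-79 [x1,x2,x3,x4=1001]: 00000000  (ones: 0)
  rows 80-87 [x1,x2,x3,x4=1010]: 00000000  (ones: 0)
  rows 88-95 [x1,x2,x3,x4=1011]: 00000000  (ones: 0)
  rows 96-103 [x1,x2,x3,x4=1100]: 00000000  (ones: 0)
  rows 104-111 [x1,x2,x3,x4=1101]: 00000000  (ones: 0)
  rows 112-119 [x1,x2,x3,x4=1110]: 00000000  (ones: 0)
  rows 120-127 [x1,x2,x3,x4=1111]: 00000000  (ones: 0)
Satisfying assignments = 4+2+2+2+4+2+2+1+0+0+0+0+0+0+0+0 = 19

19


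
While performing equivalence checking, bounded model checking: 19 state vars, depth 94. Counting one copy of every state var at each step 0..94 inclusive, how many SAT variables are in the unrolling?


BMC unrolls to depth k, creating one copy of each state var for steps 0..k.
Step count = 94 + 1 = 95 (steps 0 through 94)
Vars per step = 19
Total = 19 * 95 = 1805

1805


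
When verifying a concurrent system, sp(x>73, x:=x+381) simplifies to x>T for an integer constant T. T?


Formula: sp(P, x:=E) = exists old_x. (x = E[old_x/x]) AND P[old_x/x] (old_x is the value of x before the assignment; eliminate old_x by solving x = E[old_x/x] for old_x)
Step 1: Precondition P: x>73, i.e. old_x > 73
Step 2: Assignment gives x = old_x + 381, so old_x = x - 381
Step 3: Substitute into P: x - 381 > 73
Step 4: Simplify: x > 73+381 = 454

454


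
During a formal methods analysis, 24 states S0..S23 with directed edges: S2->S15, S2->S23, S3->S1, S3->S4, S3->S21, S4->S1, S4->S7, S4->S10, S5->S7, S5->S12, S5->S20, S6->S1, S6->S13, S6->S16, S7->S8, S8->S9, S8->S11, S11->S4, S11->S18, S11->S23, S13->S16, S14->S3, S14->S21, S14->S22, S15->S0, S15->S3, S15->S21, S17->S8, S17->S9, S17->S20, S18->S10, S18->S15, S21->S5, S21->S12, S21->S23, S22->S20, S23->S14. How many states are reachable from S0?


BFS from S0:
  layer 0: {S0}
Reachable set: {S0}
Count = 1

1


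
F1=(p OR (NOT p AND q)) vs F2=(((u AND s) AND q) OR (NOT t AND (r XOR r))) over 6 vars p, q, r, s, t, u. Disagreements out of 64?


F1 = (p OR (NOT p AND q))
F2 = (((u AND s) AND q) OR (NOT t AND (r XOR r)))
Evaluate both on each of 64 rows (bits = p,q,r,s,t,u):
  row 0 [000000]: F1=0 F2=0 -> 0
  row 1 [000001]: F1=0 F2=0 -> 0
  row 2 [000010]: F1=0 F2=0 -> 0
  row 3 [000011]: F1=0 F2=0 -> 0
  row 4 [000100]: F1=0 F2=0 -> 0
  (every remaining row is evaluated the same way; all 64 results are listed next)
Full result column, 8 rows per line (p,q,r fixed per line; s,t,u runs 000..111 left to right):
  rows 0-7 [p,q,r=000]: 00000000  (ones: 0)
  rows 8-15 [p,q,r=001]: 00000000  (ones: 0)
  rows 16-23 [p,q,r=010]: 11111010  (ones: 6)
  rows 24-31 [p,q,r=011]: 11111010  (ones: 6)
  rows 32-39 [p,q,r=100]: 11111111  (ones: 8)
  rows 40-47 [p,q,r=101]: 11111111  (ones: 8)
  rows 48-55 [p,q,r=110]: 11111010  (ones: 6)
  rows 56-63 [p,q,r=111]: 11111010  (ones: 6)
Disagreements = 0+0+6+6+8+8+6+6 = 40

40


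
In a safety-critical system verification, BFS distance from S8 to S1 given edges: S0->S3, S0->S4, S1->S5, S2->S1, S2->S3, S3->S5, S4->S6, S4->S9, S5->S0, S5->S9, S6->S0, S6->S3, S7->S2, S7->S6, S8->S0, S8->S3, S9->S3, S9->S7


BFS layer-by-layer from S8:
  dist 0: {S8}
  dist 1: {S0, S3}
  dist 2: {S4, S5}
  dist 3: {S6, S9}
  dist 4: {S7}
  dist 5: {S2}
  dist 6: {S1}
  -> S1 reached at distance 6
Shortest path length = 6

6


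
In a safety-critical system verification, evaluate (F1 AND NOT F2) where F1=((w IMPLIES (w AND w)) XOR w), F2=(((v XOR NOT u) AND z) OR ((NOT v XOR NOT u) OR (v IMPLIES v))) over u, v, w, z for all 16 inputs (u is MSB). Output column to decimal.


F1 = ((w IMPLIES (w AND w)) XOR w)
F2 = (((v XOR NOT u) AND z) OR ((NOT v XOR NOT u) OR (v IMPLIES v)))
Counterexample to F1=>F2 is where F1=1 and F2=0.
Evaluate each row (bits = u,v,w,z, MSB first):
  row 0 [0000]: F1=1 F2=1 -> F1&~F2 -> 0
  row 1 [0001]: F1=1 F2=1 -> F1&~F2 -> 0
  row 2 [0010]: F1=0 F2=1 -> F1&~F2 -> 0
  row 3 [0011]: F1=0 F2=1 -> F1&~F2 -> 0
  row 4 [0100]: F1=1 F2=1 -> F1&~F2 -> 0
  row 5 [0101]: F1=1 F2=1 -> F1&~F2 -> 0
  row 6 [0110]: F1=0 F2=1 -> F1&~F2 -> 0
  row 7 [0111]: F1=0 F2=1 -> F1&~F2 -> 0
  row 8 [1000]: F1=1 F2=1 -> F1&~F2 -> 0
  row 9 [1001]: F1=1 F2=1 -> F1&~F2 -> 0
  row 10 [1010]: F1=0 F2=1 -> F1&~F2 -> 0
  row 11 [1011]: F1=0 F2=1 -> F1&~F2 -> 0
  row 12 [1100]: F1=1 F2=1 -> F1&~F2 -> 0
  row 13 [1101]: F1=1 F2=1 -> F1&~F2 -> 0
  row 14 [1110]: F1=0 F2=1 -> F1&~F2 -> 0
  row 15 [1111]: F1=0 F2=1 -> F1&~F2 -> 0
Full result column, 4 rows per line (u,v fixed per line; w,z runs 00..11 left to right):
  rows 0-3 [u,v=00]: 0000  = hex 0
  rows 4-7 [u,v=01]: 0000  = hex 0
  rows 8-11 [u,v=10]: 0000  = hex 0
  rows 12-15 [u,v=11]: 0000  = hex 0
Counterexample vector (row 0 .. row 15) = 0000000000000000
Output column grouped in 4s = 0000 0000 0000 0000 = 0x0000
Convert to decimal digit by digit (value = value*16 + digit):
  0 -> 0
  0*16 + 0 = 0
  0*16 + 0 = 0
  0*16 + 0 = 0
Decimal = 0

0


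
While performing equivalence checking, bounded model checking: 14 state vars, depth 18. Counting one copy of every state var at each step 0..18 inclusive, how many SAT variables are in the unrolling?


BMC unrolls to depth k, creating one copy of each state var for steps 0..k.
Step count = 18 + 1 = 19 (steps 0 through 18)
Vars per step = 14
Total = 14 * 19 = 266

266


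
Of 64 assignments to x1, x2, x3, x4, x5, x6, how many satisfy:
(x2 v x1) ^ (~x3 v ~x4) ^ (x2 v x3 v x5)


CNF with 3 clauses over 6 vars (64 assignments).
An assignment satisfies CNF iff every clause has >=1 true literal.
Check each row (bits = x1,x2,x3,x4,x5,x6; clause T/F shown):
  row 0 [000000]: clauses=FTF -> 0
  row 1 [000001]: clauses=FTF -> 0
  row 2 [000010]: clauses=FTT -> 0
  row 3 [000011]: clauses=FTT -> 0
  row 4 [000100]: clauses=FTF -> 0
  (every remaining row is evaluated the same way; all 64 results are listed next)
Full result column, 8 rows per line (x1,x2,x3 fixed per line; x4,x5,x6 runs 000..111 left to right):
  rows 0-7 [x1,x2,x3=000]: 00000000  (ones: 0)
  rows 8-15 [x1,x2,x3=001]: 00000000  (ones: 0)
  rows 16-23 [x1,x2,x3=010]: 11111111  (ones: 8)
  rows 24-31 [x1,x2,x3=011]: 11110000  (ones: 4)
  rows 32-39 [x1,x2,x3=100]: 00110011  (ones: 4)
  rows 40-47 [x1,x2,x3=101]: 11110000  (ones: 4)
  rows 48-55 [x1,x2,x3=110]: 11111111  (ones: 8)
  rows 56-63 [x1,x2,x3=111]: 11110000  (ones: 4)
Satisfying assignments = 0+0+8+4+4+4+8+4 = 32

32


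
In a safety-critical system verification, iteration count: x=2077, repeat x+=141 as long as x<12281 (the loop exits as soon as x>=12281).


Step 1: x goes from 2077 toward 12281 by 141; the body runs while x<12281, so iterations = ceil((bound-start)/step)
Step 2: Distance=10204
Step 3: ceil(10204/141)=73

73


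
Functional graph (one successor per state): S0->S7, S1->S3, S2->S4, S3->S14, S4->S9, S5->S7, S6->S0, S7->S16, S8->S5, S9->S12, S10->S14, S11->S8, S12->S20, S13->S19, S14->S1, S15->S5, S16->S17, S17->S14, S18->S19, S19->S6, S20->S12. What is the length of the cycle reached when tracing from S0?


Trace from S0 until a state repeats:
  S0 -> S7 -> S16 -> S17 -> S14 -> S1 -> S3 -> S14
S14 first seen at step 4, revisited at step 7.
Cycle length = 7 - 4 = 3

3


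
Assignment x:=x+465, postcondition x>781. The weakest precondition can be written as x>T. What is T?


Formula: wp(x:=E, P) = P[E/x] (substitute E for x in postcondition)
Step 1: Postcondition: x>781
Step 2: Substitute x+465 for x: x+465>781
Step 3: Solve for x: x > 781-465 = 316

316


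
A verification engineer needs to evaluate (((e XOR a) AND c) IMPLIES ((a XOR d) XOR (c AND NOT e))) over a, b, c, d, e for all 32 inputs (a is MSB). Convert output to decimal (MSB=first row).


Formula: (((e XOR a) AND c) IMPLIES ((a XOR d) XOR (c AND NOT e))) over a, b, c, d, e (32 rows)
Evaluate each row (bits = a,b,c,d,e, MSB first):
  row 0 [00000]: (((0 XOR 0) AND 0) IMPLIES ((0 XOR 0) XOR (0 AND NOT 0))) -> 1
  row 1 [00001]: (((1 XOR 0) AND 0) IMPLIES ((0 XOR 0) XOR (0 AND NOT 1))) -> 1
  row 2 [00010]: (((0 XOR 0) AND 0) IMPLIES ((0 XOR 1) XOR (0 AND NOT 0))) -> 1
  row 3 [00011]: (((1 XOR 0) AND 0) IMPLIES ((0 XOR 1) XOR (0 AND NOT 1))) -> 1
  row 4 [00100]: (((0 XOR 0) AND 1) IMPLIES ((0 XOR 0) XOR (1 AND NOT 0))) -> 1
  row 5 [00101]: (((1 XOR 0) AND 1) IMPLIES ((0 XOR 0) XOR (1 AND NOT 1))) -> 0
  row 6 [00110]: (((0 XOR 0) AND 1) IMPLIES ((0 XOR 1) XOR (1 AND NOT 0))) -> 1
  row 7 [00111]: (((1 XOR 0) AND 1) IMPLIES ((0 XOR 1) XOR (1 AND NOT 1))) -> 1
  row 8 [01000]: (((0 XOR 0) AND 0) IMPLIES ((0 XOR 0) XOR (0 AND NOT 0))) -> 1
  row 9 [01001]: (((1 XOR 0) AND 0) IMPLIES ((0 XOR 0) XOR (0 AND NOT 1))) -> 1
  row 10 [01010]: (((0 XOR 0) AND 0) IMPLIES ((0 XOR 1) XOR (0 AND NOT 0))) -> 1
  row 11 [01011]: (((1 XOR 0) AND 0) IMPLIES ((0 XOR 1) XOR (0 AND NOT 1))) -> 1
  row 12 [01100]: (((0 XOR 0) AND 1) IMPLIES ((0 XOR 0) XOR (1 AND NOT 0))) -> 1
  row 13 [01101]: (((1 XOR 0) AND 1) IMPLIES ((0 XOR 0) XOR (1 AND NOT 1))) -> 0
  row 14 [01110]: (((0 XOR 0) AND 1) IMPLIES ((0 XOR 1) XOR (1 AND NOT 0))) -> 1
  row 15 [01111]: (((1 XOR 0) AND 1) IMPLIES ((0 XOR 1) XOR (1 AND NOT 1))) -> 1
  row 16 [10000]: (((0 XOR 1) AND 0) IMPLIES ((1 XOR 0) XOR (0 AND NOT 0))) -> 1
  row 17 [10001]: (((1 XOR 1) AND 0) IMPLIES ((1 XOR 0) XOR (0 AND NOT 1))) -> 1
  row 18 [10010]: (((0 XOR 1) AND 0) IMPLIES ((1 XOR 1) XOR (0 AND NOT 0))) -> 1
  row 19 [10011]: (((1 XOR 1) AND 0) IMPLIES ((1 XOR 1) XOR (0 AND NOT 1))) -> 1
  row 20 [10100]: (((0 XOR 1) AND 1) IMPLIES ((1 XOR 0) XOR (1 AND NOT 0))) -> 0
  row 21 [10101]: (((1 XOR 1) AND 1) IMPLIES ((1 XOR 0) XOR (1 AND NOT 1))) -> 1
  row 22 [10110]: (((0 XOR 1) AND 1) IMPLIES ((1 XOR 1) XOR (1 AND NOT 0))) -> 1
  row 23 [10111]: (((1 XOR 1) AND 1) IMPLIES ((1 XOR 1) XOR (1 AND NOT 1))) -> 1
  row 24 [11000]: (((0 XOR 1) AND 0) IMPLIES ((1 XOR 0) XOR (0 AND NOT 0))) -> 1
  row 25 [11001]: (((1 XOR 1) AND 0) IMPLIES ((1 XOR 0) XOR (0 AND NOT 1))) -> 1
  row 26 [11010]: (((0 XOR 1) AND 0) IMPLIES ((1 XOR 1) XOR (0 AND NOT 0))) -> 1
  row 27 [11011]: (((1 XOR 1) AND 0) IMPLIES ((1 XOR 1) XOR (0 AND NOT 1))) -> 1
  row 28 [11100]: (((0 XOR 1) AND 1) IMPLIES ((1 XOR 0) XOR (1 AND NOT 0))) -> 0
  row 29 [11101]: (((1 XOR 1) AND 1) IMPLIES ((1 XOR 0) XOR (1 AND NOT 1))) -> 1
  row 30 [11110]: (((0 XOR 1) AND 1) IMPLIES ((1 XOR 1) XOR (1 AND NOT 0))) -> 1
  row 31 [11111]: (((1 XOR 1) AND 1) IMPLIES ((1 XOR 1) XOR (1 AND NOT 1))) -> 1
Full result column, 4 rows per line (a,b,c fixed per line; d,e runs 00..11 left to right):
  rows 0-3 [a,b,c=000]: 1111  = hex F
  rows 4-7 [a,b,c=001]: 1011  = hex B
  rows 8-11 [a,b,c=010]: 1111  = hex F
  rows 12-15 [a,b,c=011]: 1011  = hex B
  rows 16-19 [a,b,c=100]: 1111  = hex F
  rows 20-23 [a,b,c=101]: 0111  = hex 7
  rows 24-27 [a,b,c=110]: 1111  = hex F
  rows 28-31 [a,b,c=111]: 0111  = hex 7
Output column (row 0 .. row 31) = 11111011111110111111011111110111
Output column grouped in 4s = 1111 1011 1111 1011 1111 0111 1111 0111 = 0xFBFBF7F7
Convert to decimal digit by digit (value = value*16 + digit):
  F -> 15
  15*16 + 11 (B) = 251
  251*16 + 15 (F) = 4031
  4031*16 + 11 (B) = 64507
  64507*16 + 15 (F) = 1032127
  1032127*16 + 7 = 16514039
  16514039*16 + 15 (F) = 264224639
  264224639*16 + 7 = 4227594231
Decimal = 4227594231

4227594231


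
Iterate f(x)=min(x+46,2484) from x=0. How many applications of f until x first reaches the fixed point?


Step 1: x=0, cap=2484, increment=46
Step 2: x grows by 46 each step until capped at 2484; fixed point is x=2484
Step 3: iterations = ceil(2484/46) = 54

54


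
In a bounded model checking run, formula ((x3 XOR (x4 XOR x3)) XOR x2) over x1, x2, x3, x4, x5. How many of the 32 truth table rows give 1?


Formula: ((x3 XOR (x4 XOR x3)) XOR x2) over 5 vars (32 rows)
Evaluate each row (x1, x2, x3, x4, x5 as bits, MSB first):
  row 0 [00000]: ((0 XOR (0 XOR 0)) XOR 0) -> 0
  row 1 [00001]: ((0 XOR (0 XOR 0)) XOR 0) -> 0
  row 2 [00010]: ((0 XOR (1 XOR 0)) XOR 0) -> 1
  row 3 [00011]: ((0 XOR (1 XOR 0)) XOR 0) -> 1
  row 4 [00100]: ((1 XOR (0 XOR 1)) XOR 0) -> 0
  row 5 [00101]: ((1 XOR (0 XOR 1)) XOR 0) -> 0
  row 6 [00110]: ((1 XOR (1 XOR 1)) XOR 0) -> 1
  row 7 [00111]: ((1 XOR (1 XOR 1)) XOR 0) -> 1
  row 8 [01000]: ((0 XOR (0 XOR 0)) XOR 1) -> 1
  row 9 [01001]: ((0 XOR (0 XOR 0)) XOR 1) -> 1
  row 10 [01010]: ((0 XOR (1 XOR 0)) XOR 1) -> 0
  row 11 [01011]: ((0 XOR (1 XOR 0)) XOR 1) -> 0
  row 12 [01100]: ((1 XOR (0 XOR 1)) XOR 1) -> 1
  row 13 [01101]: ((1 XOR (0 XOR 1)) XOR 1) -> 1
  row 14 [01110]: ((1 XOR (1 XOR 1)) XOR 1) -> 0
  row 15 [01111]: ((1 XOR (1 XOR 1)) XOR 1) -> 0
  row 16 [10000]: ((0 XOR (0 XOR 0)) XOR 0) -> 0
  row 17 [10001]: ((0 XOR (0 XOR 0)) XOR 0) -> 0
  row 18 [10010]: ((0 XOR (1 XOR 0)) XOR 0) -> 1
  row 19 [10011]: ((0 XOR (1 XOR 0)) XOR 0) -> 1
  row 20 [10100]: ((1 XOR (0 XOR 1)) XOR 0) -> 0
  row 21 [10101]: ((1 XOR (0 XOR 1)) XOR 0) -> 0
  row 22 [10110]: ((1 XOR (1 XOR 1)) XOR 0) -> 1
  row 23 [10111]: ((1 XOR (1 XOR 1)) XOR 0) -> 1
  row 24 [11000]: ((0 XOR (0 XOR 0)) XOR 1) -> 1
  row 25 [11001]: ((0 XOR (0 XOR 0)) XOR 1) -> 1
  row 26 [11010]: ((0 XOR (1 XOR 0)) XOR 1) -> 0
  row 27 [11011]: ((0 XOR (1 XOR 0)) XOR 1) -> 0
  row 28 [11100]: ((1 XOR (0 XOR 1)) XOR 1) -> 1
  row 29 [11101]: ((1 XOR (0 XOR 1)) XOR 1) -> 1
  row 30 [11110]: ((1 XOR (1 XOR 1)) XOR 1) -> 0
  row 31 [11111]: ((1 XOR (1 XOR 1)) XOR 1) -> 0
Full result column, 8 rows per line (x1,x2 fixed per line; x3,x4,x5 runs 000..111 left to right):
  rows 0-7 [x1,x2=00]: 00110011  (ones: 4)
  rows 8-15 [x1,x2=01]: 11001100  (ones: 4)
  rows 16-23 [x1,x2=10]: 00110011  (ones: 4)
  rows 24-31 [x1,x2=11]: 11001100  (ones: 4)
Count of 1-rows = 4+4+4+4 = 16

16


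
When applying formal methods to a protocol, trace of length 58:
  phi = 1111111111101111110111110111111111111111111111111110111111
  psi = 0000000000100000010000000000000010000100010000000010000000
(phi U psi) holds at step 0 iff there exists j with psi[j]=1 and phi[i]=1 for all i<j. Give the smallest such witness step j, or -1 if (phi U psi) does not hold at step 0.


(phi U psi) at 0: need smallest j with psi[j]=1 and phi[i]=1 for all i in [0,j).
Scan from step 0:
  step 0: phi=1, psi=0 -> continue
  step 1: phi=1, psi=0 -> continue
  step 2: phi=1, psi=0 -> continue
  step 3: phi=1, psi=0 -> continue
  step 10: psi=1 and phi held for [0,10) -> witness found
Witness step = 10

10


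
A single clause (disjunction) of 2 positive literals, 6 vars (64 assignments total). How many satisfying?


Step 1: Total=2^6=64
Step 2: Unsat when all 2 false: 2^4=16
Step 3: Sat=64-16=48

48


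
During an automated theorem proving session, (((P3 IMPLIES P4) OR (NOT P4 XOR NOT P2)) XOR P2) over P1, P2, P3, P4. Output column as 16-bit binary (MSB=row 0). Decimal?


Formula: (((P3 IMPLIES P4) OR (NOT P4 XOR NOT P2)) XOR P2) over P1, P2, P3, P4 (16 rows)
Evaluate each row (bits = P1,P2,P3,P4, MSB first):
  row 0 [0000]: (((0 IMPLIES 0) OR (NOT 0 XOR NOT 0)) XOR 0) -> 1
  row 1 [0001]: (((0 IMPLIES 1) OR (NOT 1 XOR NOT 0)) XOR 0) -> 1
  row 2 [0010]: (((1 IMPLIES 0) OR (NOT 0 XOR NOT 0)) XOR 0) -> 0
  row 3 [0011]: (((1 IMPLIES 1) OR (NOT 1 XOR NOT 0)) XOR 0) -> 1
  row 4 [0100]: (((0 IMPLIES 0) OR (NOT 0 XOR NOT 1)) XOR 1) -> 0
  row 5 [0101]: (((0 IMPLIES 1) OR (NOT 1 XOR NOT 1)) XOR 1) -> 0
  row 6 [0110]: (((1 IMPLIES 0) OR (NOT 0 XOR NOT 1)) XOR 1) -> 0
  row 7 [0111]: (((1 IMPLIES 1) OR (NOT 1 XOR NOT 1)) XOR 1) -> 0
  row 8 [1000]: (((0 IMPLIES 0) OR (NOT 0 XOR NOT 0)) XOR 0) -> 1
  row 9 [1001]: (((0 IMPLIES 1) OR (NOT 1 XOR NOT 0)) XOR 0) -> 1
  row 10 [1010]: (((1 IMPLIES 0) OR (NOT 0 XOR NOT 0)) XOR 0) -> 0
  row 11 [1011]: (((1 IMPLIES 1) OR (NOT 1 XOR NOT 0)) XOR 0) -> 1
  row 12 [1100]: (((0 IMPLIES 0) OR (NOT 0 XOR NOT 1)) XOR 1) -> 0
  row 13 [1101]: (((0 IMPLIES 1) OR (NOT 1 XOR NOT 1)) XOR 1) -> 0
  row 14 [1110]: (((1 IMPLIES 0) OR (NOT 0 XOR NOT 1)) XOR 1) -> 0
  row 15 [1111]: (((1 IMPLIES 1) OR (NOT 1 XOR NOT 1)) XOR 1) -> 0
Full result column, 4 rows per line (P1,P2 fixed per line; P3,P4 runs 00..11 left to right):
  rows 0-3 [P1,P2=00]: 1101  = hex D
  rows 4-7 [P1,P2=01]: 0000  = hex 0
  rows 8-11 [P1,P2=10]: 1101  = hex D
  rows 12-15 [P1,P2=11]: 0000  = hex 0
Output column (row 0 .. row 15) = 1101000011010000
Output column grouped in 4s = 1101 0000 1101 0000 = 0xD0D0
Convert to decimal digit by digit (value = value*16 + digit):
  D -> 13
  13*16 + 0 = 208
  208*16 + 13 (D) = 3341
  3341*16 + 0 = 53456
Decimal = 53456

53456


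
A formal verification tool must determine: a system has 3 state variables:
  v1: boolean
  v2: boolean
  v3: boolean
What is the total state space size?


State space = product of domain sizes of all variables.
Domain sizes:
  v1 (boolean): 2
  v2 (boolean): 2
  v3 (boolean): 2
Product = 2 * 2 * 2 = 8

8


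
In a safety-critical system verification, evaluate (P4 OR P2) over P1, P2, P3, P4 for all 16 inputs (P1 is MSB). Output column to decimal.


Formula: (P4 OR P2) over P1, P2, P3, P4 (16 rows)
Evaluate each row (bits = P1,P2,P3,P4, MSB first):
  row 0 [0000]: (0 OR 0) -> 0
  row 1 [0001]: (1 OR 0) -> 1
  row 2 [0010]: (0 OR 0) -> 0
  row 3 [0011]: (1 OR 0) -> 1
  row 4 [0100]: (0 OR 1) -> 1
  row 5 [0101]: (1 OR 1) -> 1
  row 6 [0110]: (0 OR 1) -> 1
  row 7 [0111]: (1 OR 1) -> 1
  row 8 [1000]: (0 OR 0) -> 0
  row 9 [1001]: (1 OR 0) -> 1
  row 10 [1010]: (0 OR 0) -> 0
  row 11 [1011]: (1 OR 0) -> 1
  row 12 [1100]: (0 OR 1) -> 1
  row 13 [1101]: (1 OR 1) -> 1
  row 14 [1110]: (0 OR 1) -> 1
  row 15 [1111]: (1 OR 1) -> 1
Full result column, 4 rows per line (P1,P2 fixed per line; P3,P4 runs 00..11 left to right):
  rows 0-3 [P1,P2=00]: 0101  = hex 5
  rows 4-7 [P1,P2=01]: 1111  = hex F
  rows 8-11 [P1,P2=10]: 0101  = hex 5
  rows 12-15 [P1,P2=11]: 1111  = hex F
Output column (row 0 .. row 15) = 0101111101011111
Output column grouped in 4s = 0101 1111 0101 1111 = 0x5F5F
Convert to decimal digit by digit (value = value*16 + digit):
  5 -> 5
  5*16 + 15 (F) = 95
  95*16 + 5 = 1525
  1525*16 + 15 (F) = 24415
Decimal = 24415

24415


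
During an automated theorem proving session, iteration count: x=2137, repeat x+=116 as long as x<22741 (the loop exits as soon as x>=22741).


Step 1: x goes from 2137 toward 22741 by 116; the body runs while x<22741, so iterations = ceil((bound-start)/step)
Step 2: Distance=20604
Step 3: ceil(20604/116)=178

178


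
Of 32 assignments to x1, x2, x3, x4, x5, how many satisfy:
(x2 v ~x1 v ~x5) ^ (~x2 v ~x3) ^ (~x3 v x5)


CNF with 3 clauses over 5 vars (32 assignments).
An assignment satisfies CNF iff every clause has >=1 true literal.
Check each row (bits = x1,x2,x3,x4,x5; clause T/F shown):
  row 0 [00000]: clauses=TTT -> 1
  row 1 [00001]: clauses=TTT -> 1
  row 2 [00010]: clauses=TTT -> 1
  row 3 [00011]: clauses=TTT -> 1
  row 4 [00100]: clauses=TTF -> 0
  row 5 [00101]: clauses=TTT -> 1
  row 6 [00110]: clauses=TTF -> 0
  row 7 [00111]: clauses=TTT -> 1
  row 8 [01000]: clauses=TTT -> 1
  row 9 [01001]: clauses=TTT -> 1
  row 10 [01010]: clauses=TTT -> 1
  row 11 [01011]: clauses=TTT -> 1
  row 12 [01100]: clauses=TFF -> 0
  row 13 [01101]: clauses=TFT -> 0
  row 14 [01110]: clauses=TFF -> 0
  row 15 [01111]: clauses=TFT -> 0
  row 16 [10000]: clauses=TTT -> 1
  row 17 [10001]: clauses=FTT -> 0
  row 18 [10010]: clauses=TTT -> 1
  row 19 [10011]: clauses=FTT -> 0
  row 20 [10100]: clauses=TTF -> 0
  row 21 [10101]: clauses=FTT -> 0
  row 22 [10110]: clauses=TTF -> 0
  row 23 [10111]: clauses=FTT -> 0
  row 24 [11000]: clauses=TTT -> 1
  row 25 [11001]: clauses=TTT -> 1
  row 26 [11010]: clauses=TTT -> 1
  row 27 [11011]: clauses=TTT -> 1
  row 28 [11100]: clauses=TFF -> 0
  row 29 [11101]: clauses=TFT -> 0
  row 30 [11110]: clauses=TFF -> 0
  row 31 [11111]: clauses=TFT -> 0
Full result column, 8 rows per line (x1,x2 fixed per line; x3,x4,x5 runs 000..111 left to right):
  rows 0-7 [x1,x2=00]: 11110101  (ones: 6)
  rows 8-15 [x1,x2=01]: 11110000  (ones: 4)
  rows 16-23 [x1,x2=10]: 10100000  (ones: 2)
  rows 24-31 [x1,x2=11]: 11110000  (ones: 4)
Satisfying assignments = 6+4+2+4 = 16

16
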